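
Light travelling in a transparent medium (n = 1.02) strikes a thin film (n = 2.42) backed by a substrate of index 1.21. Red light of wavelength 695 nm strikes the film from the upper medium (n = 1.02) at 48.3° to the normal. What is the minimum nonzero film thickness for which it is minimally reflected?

151 nm

Ray reflecting at the top interface goes from n = 1.02 toward n = 2.42: a half-wave phase shift.
Bottom surface (2.42 → 1.21): reflection off a lower-index medium gives no phase shift.
Net: one phase inversion between the two reflected rays.
For weak reflection here: 2 n t cos θ_r = m λ.
Snell's law: 1.02 sin 48.3° = 2.42 sin θ_r → sin θ_r = 0.315, cos θ_r = 0.949.
Minimum nonzero at m = 1: t = λ / (2 n cos θ_r) = 695 / (2 × 2.42 × 0.949) = 151 nm.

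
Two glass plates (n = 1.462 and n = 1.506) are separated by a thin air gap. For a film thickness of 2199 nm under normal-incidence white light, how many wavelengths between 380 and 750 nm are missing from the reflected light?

Top surface (1.462 → 1.0): reflection off a lower-index medium gives no phase shift.
Bottom surface (1.0 → 1.506): reflection off a higher-index medium gives a half-wave phase shift.
The two reflections differ by half a wavelength.
With one net inversion, destructive interference in reflection requires 2 n t = m λ.
λ = 2 n t / m = 4398 / m nm.
m=5: 880 nm (IR); m=6: 733 nm (visible); m=7: 628 nm (visible); m=8: 550 nm (visible); m=9: 489 nm (visible); m=10: 440 nm (visible); m=11: 400 nm (visible); m=12: 367 nm (UV).

6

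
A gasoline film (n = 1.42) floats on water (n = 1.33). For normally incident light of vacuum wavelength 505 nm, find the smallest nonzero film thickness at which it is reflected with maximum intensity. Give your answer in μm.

0.0889 μm

At the upper boundary (n = 1.0 to n = 1.42) the reflected ray undergoes a half-wave phase shift.
At the lower boundary (n = 1.42 to n = 1.33) the reflected ray undergoes no phase shift.
The two reflections differ by half a wavelength.
With one net inversion, constructive interference in reflection requires 2 n t = (m + ½) λ.
Minimum at m = 0: t = λ / (4 n) = 505 / (4 × 1.42) = 88.9 nm.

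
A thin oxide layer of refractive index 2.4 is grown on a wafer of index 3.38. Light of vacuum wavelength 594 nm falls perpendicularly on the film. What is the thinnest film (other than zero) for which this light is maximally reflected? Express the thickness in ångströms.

1238 Å

Ray reflecting at the top interface goes from n = 1.0 toward n = 2.4: a half-wave phase shift.
At the lower boundary (n = 2.4 to n = 3.38) the reflected ray undergoes a half-wave phase shift.
Net: no relative phase inversion (both shifts match).
For strong reflection here: 2 n t = m λ.
Minimum nonzero at m = 1: t = λ / (2 n) = 594 / (2 × 2.4) = 124 nm.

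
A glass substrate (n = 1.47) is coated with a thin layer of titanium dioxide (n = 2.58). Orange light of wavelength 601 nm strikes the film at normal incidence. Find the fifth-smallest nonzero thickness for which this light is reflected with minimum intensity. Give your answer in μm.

0.582 μm

Top surface (1.0 → 2.58): reflection off a higher-index medium gives a half-wave phase shift.
Bottom surface (2.58 → 1.47): reflection off a lower-index medium gives no phase shift.
The two reflections differ by half a wavelength.
With one net inversion, destructive interference in reflection requires 2 n t = m λ.
The fifth-smallest nonzero thickness corresponds to m = 5: t = m λ / (2 n) = 5.00 × 601 / (2 × 2.58) = 582 nm.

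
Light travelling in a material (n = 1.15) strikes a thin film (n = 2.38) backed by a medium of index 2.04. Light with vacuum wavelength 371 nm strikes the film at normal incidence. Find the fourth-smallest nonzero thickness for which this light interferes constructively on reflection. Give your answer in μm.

Ray reflecting at the top interface goes from n = 1.15 toward n = 2.38: a half-wave phase shift.
Bottom surface (2.38 → 2.04): reflection off a lower-index medium gives no phase shift.
The two reflections differ by half a wavelength.
For bright reflection here: 2 n t = (m + ½) λ.
The fourth-smallest nonzero thickness corresponds to m = 3: t = (m + ½) λ / (2 n) = 3.50 × 371 / (2 × 2.38) = 273 nm.

0.273 μm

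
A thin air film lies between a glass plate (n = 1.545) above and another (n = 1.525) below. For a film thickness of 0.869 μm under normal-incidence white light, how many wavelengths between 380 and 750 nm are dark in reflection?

2

At the upper boundary (n = 1.545 to n = 1.0) the reflected ray undergoes no phase shift.
At the lower boundary (n = 1.0 to n = 1.525) the reflected ray undergoes a half-wave phase shift.
The two reflections differ by half a wavelength.
With one net inversion, destructive interference in reflection requires 2 n t = m λ.
λ = 2 n t / m = 1738 / m nm.
m=2: 869 nm (IR); m=3: 579 nm (visible); m=4: 435 nm (visible); m=5: 348 nm (UV).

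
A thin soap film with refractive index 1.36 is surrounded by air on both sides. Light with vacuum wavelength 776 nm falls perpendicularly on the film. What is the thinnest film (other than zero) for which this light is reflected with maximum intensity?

Ray reflecting at the top interface goes from n = 1.0 toward n = 1.36: a half-wave phase shift.
At the lower boundary (n = 1.36 to n = 1.0) the reflected ray undergoes no phase shift.
Exactly one π shift → a net half-wave offset.
So the condition for constructive reflection is 2 n t = (m + ½) λ.
Minimum at m = 0: t = λ / (4 n) = 776 / (4 × 1.36) = 143 nm.

143 nm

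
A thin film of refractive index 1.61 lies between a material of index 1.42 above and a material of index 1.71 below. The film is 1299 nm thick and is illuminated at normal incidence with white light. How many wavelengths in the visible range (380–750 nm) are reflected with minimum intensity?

Top surface (1.42 → 1.61): reflection off a higher-index medium gives a half-wave phase shift.
At the lower boundary (n = 1.61 to n = 1.71) the reflected ray undergoes a half-wave phase shift.
Net: no relative phase inversion (both shifts match).
So the condition for destructive reflection is 2 n t = (m + ½) λ.
λ = 2 n t / (m + ½) = 4183 / (m + ½) nm.
m=5: 761 nm (IR); m=6: 644 nm (visible); m=7: 558 nm (visible); m=8: 492 nm (visible); m=9: 440 nm (visible); m=10: 398 nm (visible); m=11: 364 nm (UV).

5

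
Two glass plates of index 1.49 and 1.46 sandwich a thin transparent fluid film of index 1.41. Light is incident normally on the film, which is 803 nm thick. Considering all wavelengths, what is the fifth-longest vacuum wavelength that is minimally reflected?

453 nm

Top surface (1.49 → 1.41): reflection off a lower-index medium gives no phase shift.
Ray reflecting at the bottom interface goes from n = 1.41 toward n = 1.46: a half-wave phase shift.
Exactly one π shift → a net half-wave offset.
For minimum reflection here: 2 n t = m λ.
λ = 2 n t / m. The fifth-longest wavelength is m = 5: λ = 2 × 1.41 × 803 / 5.00 = 453 nm.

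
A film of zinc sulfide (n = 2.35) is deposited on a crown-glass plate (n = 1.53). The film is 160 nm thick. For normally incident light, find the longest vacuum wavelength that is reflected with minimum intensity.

At the upper boundary (n = 1.0 to n = 2.35) the reflected ray undergoes a half-wave phase shift.
Bottom surface (2.35 → 1.53): reflection off a lower-index medium gives no phase shift.
The two reflections differ by half a wavelength.
With one net inversion, destructive interference in reflection requires 2 n t = m λ.
λ = 2 n t / m. The longest wavelength is m = 1: λ = 2 × 2.35 × 160 / 1.00 = 752 nm.

752 nm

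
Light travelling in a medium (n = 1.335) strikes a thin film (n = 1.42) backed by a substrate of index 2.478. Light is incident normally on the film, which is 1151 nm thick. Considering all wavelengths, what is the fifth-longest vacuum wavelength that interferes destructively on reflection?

726 nm

Ray reflecting at the top interface goes from n = 1.335 toward n = 1.42: a half-wave phase shift.
Ray reflecting at the bottom interface goes from n = 1.42 toward n = 2.478: a half-wave phase shift.
Net: no relative phase inversion (both shifts match).
With no net inversion, destructive interference in reflection requires 2 n t = (m + ½) λ.
λ = 2 n t / (m + ½). The fifth-longest wavelength is m = 4: λ = 2 × 1.42 × 1151 / 4.50 = 726 nm.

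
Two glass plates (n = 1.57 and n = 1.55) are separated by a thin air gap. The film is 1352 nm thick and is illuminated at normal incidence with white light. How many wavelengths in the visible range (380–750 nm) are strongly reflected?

3

At the upper boundary (n = 1.57 to n = 1.0) the reflected ray undergoes no phase shift.
Ray reflecting at the bottom interface goes from n = 1.0 toward n = 1.55: a half-wave phase shift.
The two reflections differ by half a wavelength.
So the condition for constructive reflection is 2 n t = (m + ½) λ.
λ = 2 n t / (m + ½) = 2704 / (m + ½) nm.
m=3: 773 nm (IR); m=4: 601 nm (visible); m=5: 492 nm (visible); m=6: 416 nm (visible); m=7: 361 nm (UV).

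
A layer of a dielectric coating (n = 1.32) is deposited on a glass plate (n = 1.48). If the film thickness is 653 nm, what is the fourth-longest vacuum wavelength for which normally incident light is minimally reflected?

493 nm

Top surface (1.0 → 1.32): reflection off a higher-index medium gives a half-wave phase shift.
Bottom surface (1.32 → 1.48): reflection off a higher-index medium gives a half-wave phase shift.
Net: no relative phase inversion (both shifts match).
With no net inversion, destructive interference in reflection requires 2 n t = (m + ½) λ.
λ = 2 n t / (m + ½). The fourth-longest wavelength is m = 3: λ = 2 × 1.32 × 653 / 3.50 = 493 nm.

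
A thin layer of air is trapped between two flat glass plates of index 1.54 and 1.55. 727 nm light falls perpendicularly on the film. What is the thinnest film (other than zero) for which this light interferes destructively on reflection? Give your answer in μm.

At the upper boundary (n = 1.54 to n = 1.0) the reflected ray undergoes no phase shift.
Bottom surface (1.0 → 1.55): reflection off a higher-index medium gives a half-wave phase shift.
Exactly one π shift → a net half-wave offset.
With one net inversion, destructive interference in reflection requires 2 n t = m λ.
Minimum nonzero at m = 1: t = λ / (2 n) = 727 / (2 × 1.0) = 364 nm.

0.364 μm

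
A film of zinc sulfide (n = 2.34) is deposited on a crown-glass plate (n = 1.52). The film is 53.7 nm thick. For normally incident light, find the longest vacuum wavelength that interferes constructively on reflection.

503 nm

At the upper boundary (n = 1.0 to n = 2.34) the reflected ray undergoes a half-wave phase shift.
At the lower boundary (n = 2.34 to n = 1.52) the reflected ray undergoes no phase shift.
Net: one phase inversion between the two reflected rays.
For maximum reflection here: 2 n t = (m + ½) λ.
λ = 2 n t / (m + ½). The longest wavelength is m = 0: λ = 2 × 2.34 × 53.7 / 0.500 = 503 nm.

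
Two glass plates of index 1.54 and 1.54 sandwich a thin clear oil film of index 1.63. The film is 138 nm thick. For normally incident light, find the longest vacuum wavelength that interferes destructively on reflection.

At the upper boundary (n = 1.54 to n = 1.63) the reflected ray undergoes a half-wave phase shift.
Ray reflecting at the bottom interface goes from n = 1.63 toward n = 1.54: no phase shift.
Net: one phase inversion between the two reflected rays.
With one net inversion, destructive interference in reflection requires 2 n t = m λ.
λ = 2 n t / m. The longest wavelength is m = 1: λ = 2 × 1.63 × 138 / 1.00 = 450 nm.

450 nm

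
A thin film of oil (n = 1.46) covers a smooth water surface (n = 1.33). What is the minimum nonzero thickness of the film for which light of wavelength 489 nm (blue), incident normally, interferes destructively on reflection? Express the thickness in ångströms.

1675 Å

Top surface (1.0 → 1.46): reflection off a higher-index medium gives a half-wave phase shift.
Ray reflecting at the bottom interface goes from n = 1.46 toward n = 1.33: no phase shift.
Net: one phase inversion between the two reflected rays.
For minimum reflection here: 2 n t = m λ.
Minimum nonzero at m = 1: t = λ / (2 n) = 489 / (2 × 1.46) = 167 nm.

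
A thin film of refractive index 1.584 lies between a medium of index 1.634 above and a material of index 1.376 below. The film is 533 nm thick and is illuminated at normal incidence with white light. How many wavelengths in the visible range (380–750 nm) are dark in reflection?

2

At the upper boundary (n = 1.634 to n = 1.584) the reflected ray undergoes no phase shift.
Bottom surface (1.584 → 1.376): reflection off a lower-index medium gives no phase shift.
The two reflections carry the same phase change, so no net offset.
For dark reflection here: 2 n t = (m + ½) λ.
λ = 2 n t / (m + ½) = 1689 / (m + ½) nm.
m=1: 1126 nm (IR); m=2: 675 nm (visible); m=3: 482 nm (visible); m=4: 375 nm (UV).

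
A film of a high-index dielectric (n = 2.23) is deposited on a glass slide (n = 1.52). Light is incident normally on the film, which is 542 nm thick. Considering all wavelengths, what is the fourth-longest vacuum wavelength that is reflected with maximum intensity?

At the upper boundary (n = 1.0 to n = 2.23) the reflected ray undergoes a half-wave phase shift.
Bottom surface (2.23 → 1.52): reflection off a lower-index medium gives no phase shift.
Net: one phase inversion between the two reflected rays.
With one net inversion, constructive interference in reflection requires 2 n t = (m + ½) λ.
λ = 2 n t / (m + ½). The fourth-longest wavelength is m = 3: λ = 2 × 2.23 × 542 / 3.50 = 691 nm.

691 nm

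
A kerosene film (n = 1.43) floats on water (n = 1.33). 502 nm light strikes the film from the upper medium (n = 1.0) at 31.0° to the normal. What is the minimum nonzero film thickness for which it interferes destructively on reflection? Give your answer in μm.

Ray reflecting at the top interface goes from n = 1.0 toward n = 1.43: a half-wave phase shift.
At the lower boundary (n = 1.43 to n = 1.33) the reflected ray undergoes no phase shift.
Exactly one π shift → a net half-wave offset.
So the condition for destructive reflection is 2 n t cos θ_r = m λ.
Snell's law: 1.0 sin 31.0° = 1.43 sin θ_r → sin θ_r = 0.360, cos θ_r = 0.933.
Minimum nonzero at m = 1: t = λ / (2 n cos θ_r) = 502 / (2 × 1.43 × 0.933) = 188 nm.

0.188 μm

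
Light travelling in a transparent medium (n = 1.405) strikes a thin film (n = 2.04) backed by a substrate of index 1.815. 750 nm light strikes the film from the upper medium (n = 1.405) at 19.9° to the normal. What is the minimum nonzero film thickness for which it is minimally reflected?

189 nm

At the upper boundary (n = 1.405 to n = 2.04) the reflected ray undergoes a half-wave phase shift.
At the lower boundary (n = 2.04 to n = 1.815) the reflected ray undergoes no phase shift.
Net: one phase inversion between the two reflected rays.
For weak reflection here: 2 n t cos θ_r = m λ.
Snell's law: 1.405 sin 19.9° = 2.04 sin θ_r → sin θ_r = 0.234, cos θ_r = 0.972.
Minimum nonzero at m = 1: t = λ / (2 n cos θ_r) = 750 / (2 × 2.04 × 0.972) = 189 nm.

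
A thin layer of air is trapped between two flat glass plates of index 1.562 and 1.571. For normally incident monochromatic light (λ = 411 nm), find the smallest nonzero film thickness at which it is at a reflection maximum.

Ray reflecting at the top interface goes from n = 1.562 toward n = 1.0: no phase shift.
At the lower boundary (n = 1.0 to n = 1.571) the reflected ray undergoes a half-wave phase shift.
Net: one phase inversion between the two reflected rays.
So the condition for constructive reflection is 2 n t = (m + ½) λ.
Minimum at m = 0: t = λ / (4 n) = 411 / (4 × 1.0) = 103 nm.

103 nm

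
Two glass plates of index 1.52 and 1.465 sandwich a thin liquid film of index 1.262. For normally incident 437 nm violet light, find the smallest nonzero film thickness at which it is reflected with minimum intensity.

173 nm

Top surface (1.52 → 1.262): reflection off a lower-index medium gives no phase shift.
Ray reflecting at the bottom interface goes from n = 1.262 toward n = 1.465: a half-wave phase shift.
Net: one phase inversion between the two reflected rays.
With one net inversion, destructive interference in reflection requires 2 n t = m λ.
Minimum nonzero at m = 1: t = λ / (2 n) = 437 / (2 × 1.262) = 173 nm.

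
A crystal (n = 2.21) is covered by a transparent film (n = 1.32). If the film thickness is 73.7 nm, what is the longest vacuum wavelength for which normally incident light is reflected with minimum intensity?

Ray reflecting at the top interface goes from n = 1.0 toward n = 1.32: a half-wave phase shift.
Ray reflecting at the bottom interface goes from n = 1.32 toward n = 2.21: a half-wave phase shift.
Net: no relative phase inversion (both shifts match).
For minimum reflection here: 2 n t = (m + ½) λ.
λ = 2 n t / (m + ½). The longest wavelength is m = 0: λ = 2 × 1.32 × 73.7 / 0.500 = 389 nm.

389 nm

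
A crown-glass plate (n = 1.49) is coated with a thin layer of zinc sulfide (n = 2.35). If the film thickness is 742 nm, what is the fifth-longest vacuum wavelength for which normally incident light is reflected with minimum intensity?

Top surface (1.0 → 2.35): reflection off a higher-index medium gives a half-wave phase shift.
At the lower boundary (n = 2.35 to n = 1.49) the reflected ray undergoes no phase shift.
Exactly one π shift → a net half-wave offset.
For weak reflection here: 2 n t = m λ.
λ = 2 n t / m. The fifth-longest wavelength is m = 5: λ = 2 × 2.35 × 742 / 5.00 = 697 nm.

697 nm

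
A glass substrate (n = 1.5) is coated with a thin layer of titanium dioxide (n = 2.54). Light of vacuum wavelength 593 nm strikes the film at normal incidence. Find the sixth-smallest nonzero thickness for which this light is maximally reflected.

Ray reflecting at the top interface goes from n = 1.0 toward n = 2.54: a half-wave phase shift.
Ray reflecting at the bottom interface goes from n = 2.54 toward n = 1.5: no phase shift.
Exactly one π shift → a net half-wave offset.
For maximum reflection here: 2 n t = (m + ½) λ.
The sixth-smallest nonzero thickness corresponds to m = 5: t = (m + ½) λ / (2 n) = 5.50 × 593 / (2 × 2.54) = 642 nm.

642 nm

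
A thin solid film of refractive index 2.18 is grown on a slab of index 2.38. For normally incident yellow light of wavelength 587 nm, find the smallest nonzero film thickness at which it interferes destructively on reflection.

67.3 nm

Top surface (1.0 → 2.18): reflection off a higher-index medium gives a half-wave phase shift.
Ray reflecting at the bottom interface goes from n = 2.18 toward n = 2.38: a half-wave phase shift.
Net: no relative phase inversion (both shifts match).
With no net inversion, destructive interference in reflection requires 2 n t = (m + ½) λ.
Minimum at m = 0: t = λ / (4 n) = 587 / (4 × 2.18) = 67.3 nm.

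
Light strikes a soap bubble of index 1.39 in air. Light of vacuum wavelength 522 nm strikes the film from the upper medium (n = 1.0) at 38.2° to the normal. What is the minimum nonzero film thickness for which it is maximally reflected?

105 nm

At the upper boundary (n = 1.0 to n = 1.39) the reflected ray undergoes a half-wave phase shift.
At the lower boundary (n = 1.39 to n = 1.0) the reflected ray undergoes no phase shift.
Exactly one π shift → a net half-wave offset.
For bright reflection here: 2 n t cos θ_r = (m + ½) λ.
Snell's law: 1.0 sin 38.2° = 1.39 sin θ_r → sin θ_r = 0.445, cos θ_r = 0.896.
Minimum at m = 0: t = λ / (4 n cos θ_r) = 522 / (4 × 1.39 × 0.896) = 105 nm.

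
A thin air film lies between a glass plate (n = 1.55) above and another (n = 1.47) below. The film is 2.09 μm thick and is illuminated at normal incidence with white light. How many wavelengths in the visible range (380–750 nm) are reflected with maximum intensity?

5

Ray reflecting at the top interface goes from n = 1.55 toward n = 1.0: no phase shift.
At the lower boundary (n = 1.0 to n = 1.47) the reflected ray undergoes a half-wave phase shift.
Net: one phase inversion between the two reflected rays.
With one net inversion, constructive interference in reflection requires 2 n t = (m + ½) λ.
λ = 2 n t / (m + ½) = 4180 / (m + ½) nm.
m=5: 760 nm (IR); m=6: 643 nm (visible); m=7: 557 nm (visible); m=8: 492 nm (visible); m=9: 440 nm (visible); m=10: 398 nm (visible); m=11: 363 nm (UV).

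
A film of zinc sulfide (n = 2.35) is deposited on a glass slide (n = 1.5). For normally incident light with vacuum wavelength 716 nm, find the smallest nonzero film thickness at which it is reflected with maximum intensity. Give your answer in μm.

0.0762 μm

Top surface (1.0 → 2.35): reflection off a higher-index medium gives a half-wave phase shift.
Ray reflecting at the bottom interface goes from n = 2.35 toward n = 1.5: no phase shift.
Exactly one π shift → a net half-wave offset.
So the condition for constructive reflection is 2 n t = (m + ½) λ.
Minimum at m = 0: t = λ / (4 n) = 716 / (4 × 2.35) = 76.2 nm.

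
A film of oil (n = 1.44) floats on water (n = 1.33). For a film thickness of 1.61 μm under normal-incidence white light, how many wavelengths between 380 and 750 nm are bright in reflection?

At the upper boundary (n = 1.0 to n = 1.44) the reflected ray undergoes a half-wave phase shift.
At the lower boundary (n = 1.44 to n = 1.33) the reflected ray undergoes no phase shift.
Exactly one π shift → a net half-wave offset.
With one net inversion, constructive interference in reflection requires 2 n t = (m + ½) λ.
λ = 2 n t / (m + ½) = 4637 / (m + ½) nm.
m=5: 843 nm (IR); m=6: 713 nm (visible); m=7: 618 nm (visible); m=8: 546 nm (visible); m=9: 488 nm (visible); m=10: 442 nm (visible); m=11: 403 nm (visible); m=12: 371 nm (UV).

6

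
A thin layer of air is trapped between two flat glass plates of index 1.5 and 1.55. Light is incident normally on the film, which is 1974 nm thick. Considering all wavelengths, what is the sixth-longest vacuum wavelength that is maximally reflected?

Top surface (1.5 → 1.0): reflection off a lower-index medium gives no phase shift.
At the lower boundary (n = 1.0 to n = 1.55) the reflected ray undergoes a half-wave phase shift.
Exactly one π shift → a net half-wave offset.
So the condition for constructive reflection is 2 n t = (m + ½) λ.
λ = 2 n t / (m + ½). The sixth-longest wavelength is m = 5: λ = 2 × 1.0 × 1974 / 5.50 = 718 nm.

718 nm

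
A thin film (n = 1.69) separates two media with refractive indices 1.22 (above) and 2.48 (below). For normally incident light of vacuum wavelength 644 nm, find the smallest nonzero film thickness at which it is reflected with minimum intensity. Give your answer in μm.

Ray reflecting at the top interface goes from n = 1.22 toward n = 1.69: a half-wave phase shift.
At the lower boundary (n = 1.69 to n = 2.48) the reflected ray undergoes a half-wave phase shift.
Zero or two π shifts → no net half-wave offset.
For weak reflection here: 2 n t = (m + ½) λ.
Minimum at m = 0: t = λ / (4 n) = 644 / (4 × 1.69) = 95.3 nm.

0.0953 μm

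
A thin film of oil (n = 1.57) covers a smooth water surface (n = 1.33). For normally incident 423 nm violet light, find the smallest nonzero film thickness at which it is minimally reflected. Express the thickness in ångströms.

Top surface (1.0 → 1.57): reflection off a higher-index medium gives a half-wave phase shift.
At the lower boundary (n = 1.57 to n = 1.33) the reflected ray undergoes no phase shift.
Exactly one π shift → a net half-wave offset.
With one net inversion, destructive interference in reflection requires 2 n t = m λ.
Minimum nonzero at m = 1: t = λ / (2 n) = 423 / (2 × 1.57) = 135 nm.

1347 Å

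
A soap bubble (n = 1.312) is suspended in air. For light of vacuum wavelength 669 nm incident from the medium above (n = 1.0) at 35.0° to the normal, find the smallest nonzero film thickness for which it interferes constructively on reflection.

Top surface (1.0 → 1.312): reflection off a higher-index medium gives a half-wave phase shift.
Bottom surface (1.312 → 1.0): reflection off a lower-index medium gives no phase shift.
Exactly one π shift → a net half-wave offset.
For bright reflection here: 2 n t cos θ_r = (m + ½) λ.
Snell's law: 1.0 sin 35.0° = 1.312 sin θ_r → sin θ_r = 0.437, cos θ_r = 0.899.
Minimum at m = 0: t = λ / (4 n cos θ_r) = 669 / (4 × 1.312 × 0.899) = 142 nm.

142 nm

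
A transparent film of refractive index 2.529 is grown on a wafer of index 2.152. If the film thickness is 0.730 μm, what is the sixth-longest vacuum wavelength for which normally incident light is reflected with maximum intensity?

671 nm

Top surface (1.0 → 2.529): reflection off a higher-index medium gives a half-wave phase shift.
Bottom surface (2.529 → 2.152): reflection off a lower-index medium gives no phase shift.
Net: one phase inversion between the two reflected rays.
With one net inversion, constructive interference in reflection requires 2 n t = (m + ½) λ.
λ = 2 n t / (m + ½). The sixth-longest wavelength is m = 5: λ = 2 × 2.529 × 730 / 5.50 = 671 nm.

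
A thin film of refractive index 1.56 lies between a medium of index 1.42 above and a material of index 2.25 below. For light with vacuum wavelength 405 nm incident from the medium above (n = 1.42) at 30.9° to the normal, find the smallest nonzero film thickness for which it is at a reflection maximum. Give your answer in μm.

0.147 μm

Ray reflecting at the top interface goes from n = 1.42 toward n = 1.56: a half-wave phase shift.
Ray reflecting at the bottom interface goes from n = 1.56 toward n = 2.25: a half-wave phase shift.
Net: no relative phase inversion (both shifts match).
For strong reflection here: 2 n t cos θ_r = m λ.
Snell's law: 1.42 sin 30.9° = 1.56 sin θ_r → sin θ_r = 0.467, cos θ_r = 0.884.
Minimum nonzero at m = 1: t = λ / (2 n cos θ_r) = 405 / (2 × 1.56 × 0.884) = 147 nm.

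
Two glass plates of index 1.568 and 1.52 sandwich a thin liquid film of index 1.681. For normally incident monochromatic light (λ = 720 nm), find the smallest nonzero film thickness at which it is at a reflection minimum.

Ray reflecting at the top interface goes from n = 1.568 toward n = 1.681: a half-wave phase shift.
Ray reflecting at the bottom interface goes from n = 1.681 toward n = 1.52: no phase shift.
Net: one phase inversion between the two reflected rays.
With one net inversion, destructive interference in reflection requires 2 n t = m λ.
Minimum nonzero at m = 1: t = λ / (2 n) = 720 / (2 × 1.681) = 214 nm.

214 nm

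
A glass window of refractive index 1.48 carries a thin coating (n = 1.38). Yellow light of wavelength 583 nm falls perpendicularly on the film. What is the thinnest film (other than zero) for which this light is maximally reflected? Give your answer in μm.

0.211 μm

Top surface (1.0 → 1.38): reflection off a higher-index medium gives a half-wave phase shift.
Bottom surface (1.38 → 1.48): reflection off a higher-index medium gives a half-wave phase shift.
Zero or two π shifts → no net half-wave offset.
With no net inversion, constructive interference in reflection requires 2 n t = m λ.
Minimum nonzero at m = 1: t = λ / (2 n) = 583 / (2 × 1.38) = 211 nm.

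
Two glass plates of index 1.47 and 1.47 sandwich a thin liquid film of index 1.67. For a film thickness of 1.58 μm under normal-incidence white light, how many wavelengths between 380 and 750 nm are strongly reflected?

7

Ray reflecting at the top interface goes from n = 1.47 toward n = 1.67: a half-wave phase shift.
At the lower boundary (n = 1.67 to n = 1.47) the reflected ray undergoes no phase shift.
Exactly one π shift → a net half-wave offset.
So the condition for constructive reflection is 2 n t = (m + ½) λ.
λ = 2 n t / (m + ½) = 5277 / (m + ½) nm.
m=6: 812 nm (IR); m=7: 704 nm (visible); m=8: 621 nm (visible); m=9: 555 nm (visible); m=10: 503 nm (visible); m=11: 459 nm (visible); m=12: 422 nm (visible); m=13: 391 nm (visible); m=14: 364 nm (UV).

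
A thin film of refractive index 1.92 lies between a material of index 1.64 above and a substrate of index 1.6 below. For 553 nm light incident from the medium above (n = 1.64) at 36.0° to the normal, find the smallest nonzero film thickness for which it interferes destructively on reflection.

167 nm

Top surface (1.64 → 1.92): reflection off a higher-index medium gives a half-wave phase shift.
At the lower boundary (n = 1.92 to n = 1.6) the reflected ray undergoes no phase shift.
The two reflections differ by half a wavelength.
With one net inversion, destructive interference in reflection requires 2 n t cos θ_r = m λ.
Snell's law: 1.64 sin 36.0° = 1.92 sin θ_r → sin θ_r = 0.502, cos θ_r = 0.865.
Minimum nonzero at m = 1: t = λ / (2 n cos θ_r) = 553 / (2 × 1.92 × 0.865) = 167 nm.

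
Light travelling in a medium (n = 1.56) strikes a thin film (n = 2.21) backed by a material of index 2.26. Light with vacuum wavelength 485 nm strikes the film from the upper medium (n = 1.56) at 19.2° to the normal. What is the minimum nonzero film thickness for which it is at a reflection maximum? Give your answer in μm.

Top surface (1.56 → 2.21): reflection off a higher-index medium gives a half-wave phase shift.
Ray reflecting at the bottom interface goes from n = 2.21 toward n = 2.26: a half-wave phase shift.
Zero or two π shifts → no net half-wave offset.
With no net inversion, constructive interference in reflection requires 2 n t cos θ_r = m λ.
Snell's law: 1.56 sin 19.2° = 2.21 sin θ_r → sin θ_r = 0.232, cos θ_r = 0.973.
Minimum nonzero at m = 1: t = λ / (2 n cos θ_r) = 485 / (2 × 2.21 × 0.973) = 113 nm.

0.113 μm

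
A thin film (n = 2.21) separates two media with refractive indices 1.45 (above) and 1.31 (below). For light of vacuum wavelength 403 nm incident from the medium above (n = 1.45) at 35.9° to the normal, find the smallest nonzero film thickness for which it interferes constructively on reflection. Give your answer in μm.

0.0494 μm

Ray reflecting at the top interface goes from n = 1.45 toward n = 2.21: a half-wave phase shift.
Bottom surface (2.21 → 1.31): reflection off a lower-index medium gives no phase shift.
Exactly one π shift → a net half-wave offset.
So the condition for constructive reflection is 2 n t cos θ_r = (m + ½) λ.
Snell's law: 1.45 sin 35.9° = 2.21 sin θ_r → sin θ_r = 0.385, cos θ_r = 0.923.
Minimum at m = 0: t = λ / (4 n cos θ_r) = 403 / (4 × 2.21 × 0.923) = 49.4 nm.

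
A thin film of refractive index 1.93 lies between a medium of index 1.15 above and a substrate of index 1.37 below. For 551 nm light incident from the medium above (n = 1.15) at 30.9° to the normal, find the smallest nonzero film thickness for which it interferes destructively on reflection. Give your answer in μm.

Top surface (1.15 → 1.93): reflection off a higher-index medium gives a half-wave phase shift.
Ray reflecting at the bottom interface goes from n = 1.93 toward n = 1.37: no phase shift.
Exactly one π shift → a net half-wave offset.
With one net inversion, destructive interference in reflection requires 2 n t cos θ_r = m λ.
Snell's law: 1.15 sin 30.9° = 1.93 sin θ_r → sin θ_r = 0.306, cos θ_r = 0.952.
Minimum nonzero at m = 1: t = λ / (2 n cos θ_r) = 551 / (2 × 1.93 × 0.952) = 150 nm.

0.150 μm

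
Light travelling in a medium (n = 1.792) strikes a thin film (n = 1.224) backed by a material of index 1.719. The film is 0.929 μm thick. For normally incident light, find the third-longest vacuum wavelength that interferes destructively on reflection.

At the upper boundary (n = 1.792 to n = 1.224) the reflected ray undergoes no phase shift.
Bottom surface (1.224 → 1.719): reflection off a higher-index medium gives a half-wave phase shift.
Exactly one π shift → a net half-wave offset.
So the condition for destructive reflection is 2 n t = m λ.
λ = 2 n t / m. The third-longest wavelength is m = 3: λ = 2 × 1.224 × 929 / 3.00 = 758 nm.

758 nm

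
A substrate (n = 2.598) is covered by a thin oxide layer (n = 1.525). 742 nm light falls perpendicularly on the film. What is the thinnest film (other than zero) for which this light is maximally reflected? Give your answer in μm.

At the upper boundary (n = 1.0 to n = 1.525) the reflected ray undergoes a half-wave phase shift.
Ray reflecting at the bottom interface goes from n = 1.525 toward n = 2.598: a half-wave phase shift.
The two reflections carry the same phase change, so no net offset.
So the condition for constructive reflection is 2 n t = m λ.
Minimum nonzero at m = 1: t = λ / (2 n) = 742 / (2 × 1.525) = 243 nm.

0.243 μm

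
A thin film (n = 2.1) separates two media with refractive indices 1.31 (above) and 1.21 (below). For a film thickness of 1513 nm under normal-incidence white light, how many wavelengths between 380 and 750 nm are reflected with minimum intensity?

8

At the upper boundary (n = 1.31 to n = 2.1) the reflected ray undergoes a half-wave phase shift.
At the lower boundary (n = 2.1 to n = 1.21) the reflected ray undergoes no phase shift.
The two reflections differ by half a wavelength.
For dark reflection here: 2 n t = m λ.
λ = 2 n t / m = 6355 / m nm.
m=8: 794 nm (IR); m=9: 706 nm (visible); m=10: 635 nm (visible); m=11: 578 nm (visible); m=12: 530 nm (visible); m=13: 489 nm (visible); m=14: 454 nm (visible); m=15: 424 nm (visible); m=16: 397 nm (visible); m=17: 374 nm (UV).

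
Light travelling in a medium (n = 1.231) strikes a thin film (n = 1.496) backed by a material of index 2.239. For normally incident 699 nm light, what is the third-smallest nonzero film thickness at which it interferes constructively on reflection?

At the upper boundary (n = 1.231 to n = 1.496) the reflected ray undergoes a half-wave phase shift.
Ray reflecting at the bottom interface goes from n = 1.496 toward n = 2.239: a half-wave phase shift.
The two reflections carry the same phase change, so no net offset.
With no net inversion, constructive interference in reflection requires 2 n t = m λ.
The third-smallest nonzero thickness corresponds to m = 3: t = m λ / (2 n) = 3.00 × 699 / (2 × 1.496) = 701 nm.

701 nm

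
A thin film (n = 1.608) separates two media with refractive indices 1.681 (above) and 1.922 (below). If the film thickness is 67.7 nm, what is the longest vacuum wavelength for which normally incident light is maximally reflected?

Ray reflecting at the top interface goes from n = 1.681 toward n = 1.608: no phase shift.
Ray reflecting at the bottom interface goes from n = 1.608 toward n = 1.922: a half-wave phase shift.
The two reflections differ by half a wavelength.
For strong reflection here: 2 n t = (m + ½) λ.
λ = 2 n t / (m + ½). The longest wavelength is m = 0: λ = 2 × 1.608 × 67.7 / 0.500 = 435 nm.

435 nm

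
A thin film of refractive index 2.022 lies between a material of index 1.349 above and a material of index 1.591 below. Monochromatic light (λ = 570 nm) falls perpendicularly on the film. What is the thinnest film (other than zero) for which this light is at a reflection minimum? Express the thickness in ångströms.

Top surface (1.349 → 2.022): reflection off a higher-index medium gives a half-wave phase shift.
At the lower boundary (n = 2.022 to n = 1.591) the reflected ray undergoes no phase shift.
The two reflections differ by half a wavelength.
For minimum reflection here: 2 n t = m λ.
Minimum nonzero at m = 1: t = λ / (2 n) = 570 / (2 × 2.022) = 141 nm.

1409 Å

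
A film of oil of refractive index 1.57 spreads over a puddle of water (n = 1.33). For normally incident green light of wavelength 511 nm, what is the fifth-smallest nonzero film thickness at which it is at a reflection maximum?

732 nm

Top surface (1.0 → 1.57): reflection off a higher-index medium gives a half-wave phase shift.
Bottom surface (1.57 → 1.33): reflection off a lower-index medium gives no phase shift.
The two reflections differ by half a wavelength.
So the condition for constructive reflection is 2 n t = (m + ½) λ.
The fifth-smallest nonzero thickness corresponds to m = 4: t = (m + ½) λ / (2 n) = 4.50 × 511 / (2 × 1.57) = 732 nm.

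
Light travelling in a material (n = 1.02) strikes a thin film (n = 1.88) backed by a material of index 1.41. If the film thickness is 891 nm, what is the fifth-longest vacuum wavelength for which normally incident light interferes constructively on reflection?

Ray reflecting at the top interface goes from n = 1.02 toward n = 1.88: a half-wave phase shift.
Bottom surface (1.88 → 1.41): reflection off a lower-index medium gives no phase shift.
Exactly one π shift → a net half-wave offset.
For bright reflection here: 2 n t = (m + ½) λ.
λ = 2 n t / (m + ½). The fifth-longest wavelength is m = 4: λ = 2 × 1.88 × 891 / 4.50 = 744 nm.

744 nm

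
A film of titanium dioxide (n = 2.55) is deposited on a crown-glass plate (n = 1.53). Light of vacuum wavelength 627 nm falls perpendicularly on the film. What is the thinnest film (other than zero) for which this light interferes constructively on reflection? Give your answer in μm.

Ray reflecting at the top interface goes from n = 1.0 toward n = 2.55: a half-wave phase shift.
At the lower boundary (n = 2.55 to n = 1.53) the reflected ray undergoes no phase shift.
Exactly one π shift → a net half-wave offset.
For strong reflection here: 2 n t = (m + ½) λ.
Minimum at m = 0: t = λ / (4 n) = 627 / (4 × 2.55) = 61.5 nm.

0.0615 μm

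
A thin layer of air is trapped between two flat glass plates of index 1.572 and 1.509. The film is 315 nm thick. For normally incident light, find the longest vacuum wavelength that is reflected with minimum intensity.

630 nm

At the upper boundary (n = 1.572 to n = 1.0) the reflected ray undergoes no phase shift.
Bottom surface (1.0 → 1.509): reflection off a higher-index medium gives a half-wave phase shift.
Exactly one π shift → a net half-wave offset.
So the condition for destructive reflection is 2 n t = m λ.
λ = 2 n t / m. The longest wavelength is m = 1: λ = 2 × 1.0 × 315 / 1.00 = 630 nm.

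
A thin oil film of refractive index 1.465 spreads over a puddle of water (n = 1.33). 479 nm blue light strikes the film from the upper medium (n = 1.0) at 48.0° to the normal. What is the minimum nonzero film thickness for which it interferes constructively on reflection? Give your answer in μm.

0.0948 μm

At the upper boundary (n = 1.0 to n = 1.465) the reflected ray undergoes a half-wave phase shift.
At the lower boundary (n = 1.465 to n = 1.33) the reflected ray undergoes no phase shift.
Exactly one π shift → a net half-wave offset.
For maximum reflection here: 2 n t cos θ_r = (m + ½) λ.
Snell's law: 1.0 sin 48.0° = 1.465 sin θ_r → sin θ_r = 0.507, cos θ_r = 0.862.
Minimum at m = 0: t = λ / (4 n cos θ_r) = 479 / (4 × 1.465 × 0.862) = 94.8 nm.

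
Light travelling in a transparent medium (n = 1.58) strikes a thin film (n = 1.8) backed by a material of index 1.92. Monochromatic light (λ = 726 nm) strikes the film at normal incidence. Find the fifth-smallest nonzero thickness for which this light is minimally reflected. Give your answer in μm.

0.908 μm

Top surface (1.58 → 1.8): reflection off a higher-index medium gives a half-wave phase shift.
Ray reflecting at the bottom interface goes from n = 1.8 toward n = 1.92: a half-wave phase shift.
Net: no relative phase inversion (both shifts match).
So the condition for destructive reflection is 2 n t = (m + ½) λ.
The fifth-smallest nonzero thickness corresponds to m = 4: t = (m + ½) λ / (2 n) = 4.50 × 726 / (2 × 1.8) = 908 nm.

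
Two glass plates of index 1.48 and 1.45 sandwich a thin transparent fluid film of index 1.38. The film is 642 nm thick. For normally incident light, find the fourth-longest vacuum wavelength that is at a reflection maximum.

At the upper boundary (n = 1.48 to n = 1.38) the reflected ray undergoes no phase shift.
Bottom surface (1.38 → 1.45): reflection off a higher-index medium gives a half-wave phase shift.
Net: one phase inversion between the two reflected rays.
So the condition for constructive reflection is 2 n t = (m + ½) λ.
λ = 2 n t / (m + ½). The fourth-longest wavelength is m = 3: λ = 2 × 1.38 × 642 / 3.50 = 506 nm.

506 nm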